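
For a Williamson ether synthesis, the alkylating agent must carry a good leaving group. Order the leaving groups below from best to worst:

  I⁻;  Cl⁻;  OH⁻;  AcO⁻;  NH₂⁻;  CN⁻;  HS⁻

I⁻ > Cl⁻ > AcO⁻ > HS⁻ > CN⁻ > OH⁻ > NH₂⁻

The more stable X⁻ (or X) is on its own — i.e. the weaker a base it is — the better a leaving group it makes.
I⁻: pKₐ(HI) ≈ -10
Cl⁻: pKₐ(HCl) ≈ -7
AcO⁻: pKₐ(CH₃COOH) ≈ 4.8 — resonance-stabilised but still a weak base
HS⁻: pKₐ(H₂S) ≈ 7
CN⁻: pKₐ(HCN) ≈ 9.2 — sp carbon stabilises the charge somewhat, but still a poor LG
OH⁻: pKₐ(H₂O) ≈ 15.7 — strong base; essentially never leaves without prior activation
NH₂⁻: pKₐ(NH₃) ≈ 38 — extremely strong base; never a leaving group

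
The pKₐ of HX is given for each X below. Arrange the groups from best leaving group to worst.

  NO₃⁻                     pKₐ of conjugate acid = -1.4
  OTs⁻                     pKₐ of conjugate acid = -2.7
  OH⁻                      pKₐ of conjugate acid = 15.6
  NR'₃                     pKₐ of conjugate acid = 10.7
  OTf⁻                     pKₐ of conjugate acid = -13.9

Lower conjugate-acid pKₐ ⇒ weaker base ⇒ better leaving group.
Sorting by the given values: OTf⁻ (-13.9), OTs⁻ (-2.7), NO₃⁻ (-1.4), NR'₃ (10.7), OH⁻ (15.6).

OTf⁻ > OTs⁻ > NO₃⁻ > NR'₃ > OH⁻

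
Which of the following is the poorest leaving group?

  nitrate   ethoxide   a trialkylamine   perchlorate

ethoxide

Leaving-group ability tracks the stability of the departed species; conjugate-acid pKₐ is the usual yardstick (lower pKₐ → better LG).
perchlorate: pKₐ(HClO₄) ≈ -10
nitrate: pKₐ(HNO₃) ≈ -1.3
a trialkylamine: pKₐ(R'₃NH⁺) ≈ 10.7
ethoxide: pKₐ(CH₃CH₂OH) ≈ 16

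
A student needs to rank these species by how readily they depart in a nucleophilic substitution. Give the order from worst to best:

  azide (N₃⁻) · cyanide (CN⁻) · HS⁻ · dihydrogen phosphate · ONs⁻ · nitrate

Leaving-group ability tracks the stability of the departed species; conjugate-acid pKₐ is the usual yardstick (lower pKₐ → better LG).
ONs⁻: pKₐ(p-O₂NC₆H₄SO₃H) ≈ -3.5 — p-nitro group further stabilises the sulfonate
nitrate: pKₐ(HNO₃) ≈ -1.3 — resonance-delocalised over three oxygens
dihydrogen phosphate: pKₐ(H₃PO₄) ≈ 2.1 — moderate base; biological leaving group after further activation
azide (N₃⁻): pKₐ(HN₃) ≈ 4.7
HS⁻: pKₐ(H₂S) ≈ 7
cyanide (CN⁻): pKₐ(HCN) ≈ 9.2
The question asks for worst first, so the sequence is read in increasing leaving-group ability.

cyanide (CN⁻) < HS⁻ < azide (N₃⁻) < dihydrogen phosphate < nitrate < ONs⁻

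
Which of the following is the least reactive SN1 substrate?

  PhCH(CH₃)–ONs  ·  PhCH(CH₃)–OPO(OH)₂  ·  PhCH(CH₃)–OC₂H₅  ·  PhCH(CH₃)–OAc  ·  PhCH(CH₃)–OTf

Same R in every case — rank the leaving groups.
Rank by basicity of the departing species: weakest base leaves most easily.
PhCH(CH₃)–OTf loses OTf⁻: pKₐ(CF₃SO₃H (triflic acid)) ≈ -14
PhCH(CH₃)–ONs loses ONs⁻: pKₐ(p-O₂NC₆H₄SO₃H) ≈ -3.5
PhCH(CH₃)–OPO(OH)₂ loses H₂PO₄⁻: pKₐ(H₃PO₄) ≈ 2.1
PhCH(CH₃)–OAc loses AcO⁻: pKₐ(CH₃COOH) ≈ 4.8
PhCH(CH₃)–OC₂H₅ loses CH₃CH₂O⁻: pKₐ(CH₃CH₂OH) ≈ 16

PhCH(CH₃)–OC₂H₅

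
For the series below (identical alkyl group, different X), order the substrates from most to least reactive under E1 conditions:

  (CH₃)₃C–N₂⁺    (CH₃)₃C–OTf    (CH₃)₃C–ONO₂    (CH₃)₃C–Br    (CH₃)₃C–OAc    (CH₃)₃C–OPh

(CH₃)₃C–N₂⁺ > (CH₃)₃C–OTf > (CH₃)₃C–Br > (CH₃)₃C–ONO₂ > (CH₃)₃C–OAc > (CH₃)₃C–OPh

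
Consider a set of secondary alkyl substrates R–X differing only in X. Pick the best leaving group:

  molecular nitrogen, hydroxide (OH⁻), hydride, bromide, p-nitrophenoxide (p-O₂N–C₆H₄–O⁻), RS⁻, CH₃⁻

molecular nitrogen

A good leaving group is a weak base: the lower the pKₐ of its conjugate acid, the more readily it departs.
molecular nitrogen: no meaningful conjugate acid; N₂ departs as an exceptionally stable neutral molecule
bromide: pKₐ(HBr) ≈ -9
p-nitrophenoxide (p-O₂N–C₆H₄–O⁻): pKₐ(p-nitrophenol) ≈ 7.2
RS⁻: pKₐ(RSH (a thiol)) ≈ 10.5
hydroxide (OH⁻): pKₐ(H₂O) ≈ 15.7
hydride: pKₐ(H₂) ≈ 36
CH₃⁻: pKₐ(CH₄) ≈ 48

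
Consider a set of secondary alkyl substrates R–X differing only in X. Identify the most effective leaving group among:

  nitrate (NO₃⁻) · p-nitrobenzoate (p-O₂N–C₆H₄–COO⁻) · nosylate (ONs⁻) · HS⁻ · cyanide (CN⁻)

The more stable X⁻ (or X) is on its own — i.e. the weaker a base it is — the better a leaving group it makes.
nosylate (ONs⁻): pKₐ(p-O₂NC₆H₄SO₃H) ≈ -3.5
nitrate (NO₃⁻): pKₐ(HNO₃) ≈ -1.3
p-nitrobenzoate (p-O₂N–C₆H₄–COO⁻): pKₐ(p-nitrobenzoic acid) ≈ 3.4
HS⁻: pKₐ(H₂S) ≈ 7
cyanide (CN⁻): pKₐ(HCN) ≈ 9.2

nosylate (ONs⁻)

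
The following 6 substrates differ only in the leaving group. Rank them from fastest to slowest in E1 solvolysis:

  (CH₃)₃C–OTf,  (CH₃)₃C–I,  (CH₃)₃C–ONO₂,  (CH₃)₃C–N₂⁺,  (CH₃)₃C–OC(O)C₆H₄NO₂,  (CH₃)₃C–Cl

Identical carbon frameworks mean the comparison reduces to leaving-group quality.
Rank by basicity of the departing species: weakest base leaves most easily.
(CH₃)₃C–N₂⁺ loses N₂: no meaningful conjugate acid; N₂ departs as an exceptionally stable neutral molecule
(CH₃)₃C–OTf loses OTf⁻: pKₐ(CF₃SO₃H (triflic acid)) ≈ -14
(CH₃)₃C–I loses I⁻: pKₐ(HI) ≈ -10
(CH₃)₃C–Cl loses Cl⁻: pKₐ(HCl) ≈ -7
(CH₃)₃C–ONO₂ loses NO₃⁻: pKₐ(HNO₃) ≈ -1.3
(CH₃)₃C–OC(O)C₆H₄NO₂ loses p-O₂N–C₆H₄–COO⁻: pKₐ(p-nitrobenzoic acid) ≈ 3.4

(CH₃)₃C–N₂⁺ > (CH₃)₃C–OTf > (CH₃)₃C–I > (CH₃)₃C–Cl > (CH₃)₃C–ONO₂ > (CH₃)₃C–OC(O)C₆H₄NO₂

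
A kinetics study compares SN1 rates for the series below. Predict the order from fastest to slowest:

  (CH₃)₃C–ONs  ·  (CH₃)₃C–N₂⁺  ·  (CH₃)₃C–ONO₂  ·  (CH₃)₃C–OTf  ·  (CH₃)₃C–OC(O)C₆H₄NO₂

(CH₃)₃C–N₂⁺ > (CH₃)₃C–OTf > (CH₃)₃C–ONs > (CH₃)₃C–ONO₂ > (CH₃)₃C–OC(O)C₆H₄NO₂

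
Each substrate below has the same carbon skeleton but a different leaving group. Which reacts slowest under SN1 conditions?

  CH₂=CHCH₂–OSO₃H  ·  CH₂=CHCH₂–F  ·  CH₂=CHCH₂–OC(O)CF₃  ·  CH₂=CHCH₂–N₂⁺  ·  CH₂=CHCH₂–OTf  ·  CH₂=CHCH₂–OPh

CH₂=CHCH₂–OPh

The skeletons are identical, so relative rate is governed entirely by leaving-group ability.
The more stable X⁻ (or X) is on its own — i.e. the weaker a base it is — the better a leaving group it makes.
CH₂=CHCH₂–N₂⁺ loses N₂: no meaningful conjugate acid; N₂ departs as an exceptionally stable neutral molecule
CH₂=CHCH₂–OTf loses OTf⁻: pKₐ(CF₃SO₃H (triflic acid)) ≈ -14
CH₂=CHCH₂–OSO₃H loses HSO₄⁻: pKₐ(H₂SO₄) ≈ -3
CH₂=CHCH₂–OC(O)CF₃ loses CF₃COO⁻: pKₐ(CF₃COOH) ≈ 0.2
CH₂=CHCH₂–F loses F⁻: pKₐ(HF) ≈ 3.2
CH₂=CHCH₂–OPh loses PhO⁻: pKₐ(C₆H₅OH (phenol)) ≈ 10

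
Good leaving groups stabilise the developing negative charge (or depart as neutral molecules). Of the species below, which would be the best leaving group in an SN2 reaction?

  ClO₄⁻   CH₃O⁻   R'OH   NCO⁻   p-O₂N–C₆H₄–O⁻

The more stable X⁻ (or X) is on its own — i.e. the weaker a base it is — the better a leaving group it makes.
ClO₄⁻: pKₐ(HClO₄) ≈ -10
R'OH: pKₐ(R'OH₂⁺) ≈ -2.4
NCO⁻: pKₐ(HOCN) ≈ 3.5
p-O₂N–C₆H₄–O⁻: pKₐ(p-nitrophenol) ≈ 7.2
CH₃O⁻: pKₐ(CH₃OH) ≈ 15.5

ClO₄⁻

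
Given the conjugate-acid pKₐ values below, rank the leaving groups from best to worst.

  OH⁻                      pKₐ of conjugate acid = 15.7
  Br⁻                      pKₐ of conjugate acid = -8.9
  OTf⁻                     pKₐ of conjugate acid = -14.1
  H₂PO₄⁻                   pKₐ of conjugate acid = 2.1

Lower conjugate-acid pKₐ ⇒ weaker base ⇒ better leaving group.
Sorting by the given values: OTf⁻ (-14.1), Br⁻ (-8.9), H₂PO₄⁻ (2.1), OH⁻ (15.7).

OTf⁻ > Br⁻ > H₂PO₄⁻ > OH⁻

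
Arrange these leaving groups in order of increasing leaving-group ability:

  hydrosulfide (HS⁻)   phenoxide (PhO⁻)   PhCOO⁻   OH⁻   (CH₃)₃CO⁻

(CH₃)₃CO⁻ < OH⁻ < phenoxide (PhO⁻) < hydrosulfide (HS⁻) < PhCOO⁻

A good leaving group is a weak base: the lower the pKₐ of its conjugate acid, the more readily it departs.
PhCOO⁻: pKₐ(C₆H₅COOH) ≈ 4.2
hydrosulfide (HS⁻): pKₐ(H₂S) ≈ 7
phenoxide (PhO⁻): pKₐ(C₆H₅OH (phenol)) ≈ 10
OH⁻: pKₐ(H₂O) ≈ 15.7
(CH₃)₃CO⁻: pKₐ(t-BuOH) ≈ 18
Reversing gives the worst-to-best order requested.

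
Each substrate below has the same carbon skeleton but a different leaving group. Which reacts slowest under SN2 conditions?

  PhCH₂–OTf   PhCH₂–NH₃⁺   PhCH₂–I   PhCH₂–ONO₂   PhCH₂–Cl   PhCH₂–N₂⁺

Identical carbon frameworks mean the comparison reduces to leaving-group quality.
A good leaving group is a weak base: the lower the pKₐ of its conjugate acid, the more readily it departs.
PhCH₂–N₂⁺ loses N₂: no meaningful conjugate acid; N₂ departs as an exceptionally stable neutral molecule
PhCH₂–OTf loses OTf⁻: pKₐ(CF₃SO₃H (triflic acid)) ≈ -14
PhCH₂–I loses I⁻: pKₐ(HI) ≈ -10
PhCH₂–Cl loses Cl⁻: pKₐ(HCl) ≈ -7
PhCH₂–ONO₂ loses NO₃⁻: pKₐ(HNO₃) ≈ -1.3
PhCH₂–NH₃⁺ loses NH₃: pKₐ(NH₄⁺) ≈ 9.2

PhCH₂–NH₃⁺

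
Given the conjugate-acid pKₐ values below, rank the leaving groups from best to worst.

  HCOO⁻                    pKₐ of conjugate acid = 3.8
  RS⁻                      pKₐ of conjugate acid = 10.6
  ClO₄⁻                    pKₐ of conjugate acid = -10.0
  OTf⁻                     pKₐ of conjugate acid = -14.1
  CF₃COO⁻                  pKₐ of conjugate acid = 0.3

Lower conjugate-acid pKₐ ⇒ weaker base ⇒ better leaving group.
Sorting by the given values: OTf⁻ (-14.1), ClO₄⁻ (-10.0), CF₃COO⁻ (0.3), HCOO⁻ (3.8), RS⁻ (10.6).

OTf⁻ > ClO₄⁻ > CF₃COO⁻ > HCOO⁻ > RS⁻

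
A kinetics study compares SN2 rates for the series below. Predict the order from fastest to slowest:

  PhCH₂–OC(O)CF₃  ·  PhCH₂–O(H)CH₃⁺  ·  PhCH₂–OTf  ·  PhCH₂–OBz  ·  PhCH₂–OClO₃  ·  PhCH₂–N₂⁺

Identical carbon frameworks mean the comparison reduces to leaving-group quality.
Rank by basicity of the departing species: weakest base leaves most easily.
PhCH₂–N₂⁺ loses N₂: no meaningful conjugate acid; N₂ departs as an exceptionally stable neutral molecule
PhCH₂–OTf loses OTf⁻: pKₐ(CF₃SO₃H (triflic acid)) ≈ -14
PhCH₂–OClO₃ loses ClO₄⁻: pKₐ(HClO₄) ≈ -10
PhCH₂–O(H)CH₃⁺ loses R'OH: pKₐ(R'OH₂⁺) ≈ -2.4
PhCH₂–OC(O)CF₃ loses CF₃COO⁻: pKₐ(CF₃COOH) ≈ 0.2
PhCH₂–OBz loses PhCOO⁻: pKₐ(C₆H₅COOH) ≈ 4.2

PhCH₂–N₂⁺ > PhCH₂–OTf > PhCH₂–OClO₃ > PhCH₂–O(H)CH₃⁺ > PhCH₂–OC(O)CF₃ > PhCH₂–OBz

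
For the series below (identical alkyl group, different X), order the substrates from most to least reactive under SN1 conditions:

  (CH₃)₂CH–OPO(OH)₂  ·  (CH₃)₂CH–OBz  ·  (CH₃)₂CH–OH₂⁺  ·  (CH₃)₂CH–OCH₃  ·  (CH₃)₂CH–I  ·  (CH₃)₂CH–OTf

(CH₃)₂CH–OTf > (CH₃)₂CH–I > (CH₃)₂CH–OH₂⁺ > (CH₃)₂CH–OPO(OH)₂ > (CH₃)₂CH–OBz > (CH₃)₂CH–OCH₃

The skeletons are identical, so relative rate is governed entirely by leaving-group ability.
A good leaving group is a weak base: the lower the pKₐ of its conjugate acid, the more readily it departs.
(CH₃)₂CH–OTf loses OTf⁻: pKₐ(CF₃SO₃H (triflic acid)) ≈ -14
(CH₃)₂CH–I loses I⁻: pKₐ(HI) ≈ -10
(CH₃)₂CH–OH₂⁺ loses H₂O: pKₐ(H₃O⁺) ≈ -1.7
(CH₃)₂CH–OPO(OH)₂ loses H₂PO₄⁻: pKₐ(H₃PO₄) ≈ 2.1
(CH₃)₂CH–OBz loses PhCOO⁻: pKₐ(C₆H₅COOH) ≈ 4.2
(CH₃)₂CH–OCH₃ loses CH₃O⁻: pKₐ(CH₃OH) ≈ 15.5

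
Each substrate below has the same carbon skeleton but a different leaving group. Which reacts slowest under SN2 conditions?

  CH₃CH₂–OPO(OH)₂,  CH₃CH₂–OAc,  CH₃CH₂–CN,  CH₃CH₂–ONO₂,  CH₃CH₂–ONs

CH₃CH₂–CN

Identical carbon frameworks mean the comparison reduces to leaving-group quality.
A good leaving group is a weak base: the lower the pKₐ of its conjugate acid, the more readily it departs.
CH₃CH₂–ONs loses ONs⁻: pKₐ(p-O₂NC₆H₄SO₃H) ≈ -3.5
CH₃CH₂–ONO₂ loses NO₃⁻: pKₐ(HNO₃) ≈ -1.3
CH₃CH₂–OPO(OH)₂ loses H₂PO₄⁻: pKₐ(H₃PO₄) ≈ 2.1
CH₃CH₂–OAc loses AcO⁻: pKₐ(CH₃COOH) ≈ 4.8
CH₃CH₂–CN loses CN⁻: pKₐ(HCN) ≈ 9.2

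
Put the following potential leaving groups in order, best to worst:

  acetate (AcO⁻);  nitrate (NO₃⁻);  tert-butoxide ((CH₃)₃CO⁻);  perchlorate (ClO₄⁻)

Leaving-group ability tracks the stability of the departed species; conjugate-acid pKₐ is the usual yardstick (lower pKₐ → better LG).
perchlorate (ClO₄⁻): pKₐ(HClO₄) ≈ -10
nitrate (NO₃⁻): pKₐ(HNO₃) ≈ -1.3
acetate (AcO⁻): pKₐ(CH₃COOH) ≈ 4.8
tert-butoxide ((CH₃)₃CO⁻): pKₐ(t-BuOH) ≈ 18 — bulky, strongly basic alkoxide

perchlorate (ClO₄⁻) > nitrate (NO₃⁻) > acetate (AcO⁻) > tert-butoxide ((CH₃)₃CO⁻)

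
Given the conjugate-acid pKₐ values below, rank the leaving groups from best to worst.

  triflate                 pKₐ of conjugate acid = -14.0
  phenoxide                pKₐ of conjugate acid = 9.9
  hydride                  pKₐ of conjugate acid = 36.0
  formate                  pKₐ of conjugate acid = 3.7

triflate > formate > phenoxide > hydride

Lower conjugate-acid pKₐ ⇒ weaker base ⇒ better leaving group.
Sorting by the given values: triflate (-14.0), formate (3.7), phenoxide (9.9), hydride (36.0).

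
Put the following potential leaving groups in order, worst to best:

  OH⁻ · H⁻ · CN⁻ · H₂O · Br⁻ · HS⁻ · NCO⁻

H⁻ < OH⁻ < CN⁻ < HS⁻ < NCO⁻ < H₂O < Br⁻

Leaving-group ability tracks the stability of the departed species; conjugate-acid pKₐ is the usual yardstick (lower pKₐ → better LG).
Br⁻: pKₐ(HBr) ≈ -9 — weak base; good leaving group
H₂O: pKₐ(H₃O⁺) ≈ -1.7 — neutral; leaves from a protonated alcohol (R–OH₂⁺)
NCO⁻: pKₐ(HOCN) ≈ 3.5 — resonance between N and O
HS⁻: pKₐ(H₂S) ≈ 7 — larger and more polarisable than the oxygen analogue
CN⁻: pKₐ(HCN) ≈ 9.2
OH⁻: pKₐ(H₂O) ≈ 15.7
H⁻: pKₐ(H₂) ≈ 36 — extremely strong base; leaves only in special hydride-transfer contexts
The question asks for worst first, so the sequence is read in increasing leaving-group ability.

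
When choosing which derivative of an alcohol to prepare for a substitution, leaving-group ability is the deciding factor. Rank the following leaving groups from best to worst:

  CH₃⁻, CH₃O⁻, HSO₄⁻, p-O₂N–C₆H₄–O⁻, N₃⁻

HSO₄⁻ > N₃⁻ > p-O₂N–C₆H₄–O⁻ > CH₃O⁻ > CH₃⁻

HSO₄⁻: pKₐ(H₂SO₄) ≈ -3
N₃⁻: pKₐ(HN₃) ≈ 4.7
p-O₂N–C₆H₄–O⁻: pKₐ(p-nitrophenol) ≈ 7.2
CH₃O⁻: pKₐ(CH₃OH) ≈ 15.5
CH₃⁻: pKₐ(CH₄) ≈ 48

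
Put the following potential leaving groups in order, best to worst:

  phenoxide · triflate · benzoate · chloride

triflate > chloride > benzoate > phenoxide

triflate: pKₐ(CF₃SO₃H (triflic acid)) ≈ -14
chloride: pKₐ(HCl) ≈ -7
benzoate: pKₐ(C₆H₅COOH) ≈ 4.2 — aryl carboxylate
phenoxide: pKₐ(C₆H₅OH (phenol)) ≈ 10 — resonance into the ring helps, but still a poor LG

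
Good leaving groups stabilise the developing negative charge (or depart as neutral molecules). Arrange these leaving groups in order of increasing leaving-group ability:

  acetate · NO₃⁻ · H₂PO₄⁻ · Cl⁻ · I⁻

I⁻: pKₐ(HI) ≈ -10
Cl⁻: pKₐ(HCl) ≈ -7
NO₃⁻: pKₐ(HNO₃) ≈ -1.3
H₂PO₄⁻: pKₐ(H₃PO₄) ≈ 2.1
acetate: pKₐ(CH₃COOH) ≈ 4.8
Reversing gives the worst-to-best order requested.

acetate < H₂PO₄⁻ < NO₃⁻ < Cl⁻ < I⁻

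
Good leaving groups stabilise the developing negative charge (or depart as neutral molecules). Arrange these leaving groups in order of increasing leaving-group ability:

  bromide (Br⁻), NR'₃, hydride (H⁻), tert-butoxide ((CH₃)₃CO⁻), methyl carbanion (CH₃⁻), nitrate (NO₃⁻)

methyl carbanion (CH₃⁻) < hydride (H⁻) < tert-butoxide ((CH₃)₃CO⁻) < NR'₃ < nitrate (NO₃⁻) < bromide (Br⁻)

Rank by basicity of the departing species: weakest base leaves most easily.
bromide (Br⁻): pKₐ(HBr) ≈ -9
nitrate (NO₃⁻): pKₐ(HNO₃) ≈ -1.3
NR'₃: pKₐ(R'₃NH⁺) ≈ 10.7
tert-butoxide ((CH₃)₃CO⁻): pKₐ(t-BuOH) ≈ 18
hydride (H⁻): pKₐ(H₂) ≈ 36
methyl carbanion (CH₃⁻): pKₐ(CH₄) ≈ 48
The question asks for worst first, so the sequence is read in increasing leaving-group ability.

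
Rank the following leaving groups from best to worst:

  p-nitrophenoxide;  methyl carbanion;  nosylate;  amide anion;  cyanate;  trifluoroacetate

A good leaving group is a weak base: the lower the pKₐ of its conjugate acid, the more readily it departs.
nosylate: pKₐ(p-O₂NC₆H₄SO₃H) ≈ -3.5 — p-nitro group further stabilises the sulfonate
trifluoroacetate: pKₐ(CF₃COOH) ≈ 0.2 — strongly electron-withdrawing CF₃ stabilises the carboxylate
cyanate: pKₐ(HOCN) ≈ 3.5 — resonance between N and O
p-nitrophenoxide: pKₐ(p-nitrophenol) ≈ 7.2 — nitro group delocalises the charge; the classic chromogenic LG
amide anion: pKₐ(NH₃) ≈ 38 — extremely strong base; never a leaving group
methyl carbanion: pKₐ(CH₄) ≈ 48 — unstabilised carbanion; the worst conceivable leaving group

nosylate > trifluoroacetate > cyanate > p-nitrophenoxide > amide anion > methyl carbanion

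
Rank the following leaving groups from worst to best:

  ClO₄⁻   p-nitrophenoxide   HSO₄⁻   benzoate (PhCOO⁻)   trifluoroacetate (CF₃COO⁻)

A good leaving group is a weak base: the lower the pKₐ of its conjugate acid, the more readily it departs.
ClO₄⁻: pKₐ(HClO₄) ≈ -10 — extremely weak base; rarely used for safety reasons
HSO₄⁻: pKₐ(H₂SO₄) ≈ -3
trifluoroacetate (CF₃COO⁻): pKₐ(CF₃COOH) ≈ 0.2 — strongly electron-withdrawing CF₃ stabilises the carboxylate
benzoate (PhCOO⁻): pKₐ(C₆H₅COOH) ≈ 4.2
p-nitrophenoxide: pKₐ(p-nitrophenol) ≈ 7.2
Listed from poorest to best leaving group as asked.

p-nitrophenoxide < benzoate (PhCOO⁻) < trifluoroacetate (CF₃COO⁻) < HSO₄⁻ < ClO₄⁻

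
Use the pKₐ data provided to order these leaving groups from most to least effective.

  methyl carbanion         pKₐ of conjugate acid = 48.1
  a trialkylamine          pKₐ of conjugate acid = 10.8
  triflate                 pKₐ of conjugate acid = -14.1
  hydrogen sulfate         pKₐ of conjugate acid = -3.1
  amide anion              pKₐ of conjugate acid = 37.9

triflate > hydrogen sulfate > a trialkylamine > amide anion > methyl carbanion

Lower conjugate-acid pKₐ ⇒ weaker base ⇒ better leaving group.
Sorting by the given values: triflate (-14.1), hydrogen sulfate (-3.1), a trialkylamine (10.8), amide anion (37.9), methyl carbanion (48.1).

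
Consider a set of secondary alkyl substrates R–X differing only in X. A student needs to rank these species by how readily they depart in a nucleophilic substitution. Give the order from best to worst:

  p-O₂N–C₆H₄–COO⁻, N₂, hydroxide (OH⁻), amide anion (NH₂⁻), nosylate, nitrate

A good leaving group is a weak base: the lower the pKₐ of its conjugate acid, the more readily it departs.
N₂: no meaningful conjugate acid; N₂ departs as an exceptionally stable neutral molecule
nosylate: pKₐ(p-O₂NC₆H₄SO₃H) ≈ -3.5
nitrate: pKₐ(HNO₃) ≈ -1.3 — resonance-delocalised over three oxygens
p-O₂N–C₆H₄–COO⁻: pKₐ(p-nitrobenzoic acid) ≈ 3.4 — electron-withdrawing nitro group stabilises the carboxylate
hydroxide (OH⁻): pKₐ(H₂O) ≈ 15.7
amide anion (NH₂⁻): pKₐ(NH₃) ≈ 38 — extremely strong base; never a leaving group

N₂ > nosylate > nitrate > p-O₂N–C₆H₄–COO⁻ > hydroxide (OH⁻) > amide anion (NH₂⁻)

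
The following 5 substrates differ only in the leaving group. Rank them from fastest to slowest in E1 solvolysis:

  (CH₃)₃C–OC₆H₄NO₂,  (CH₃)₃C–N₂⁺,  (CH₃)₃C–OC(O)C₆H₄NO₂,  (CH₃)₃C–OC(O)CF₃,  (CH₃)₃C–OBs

The skeletons are identical, so relative rate is governed entirely by leaving-group ability.
A good leaving group is a weak base: the lower the pKₐ of its conjugate acid, the more readily it departs.
(CH₃)₃C–N₂⁺ loses N₂: no meaningful conjugate acid; N₂ departs as an exceptionally stable neutral molecule
(CH₃)₃C–OBs loses OBs⁻: pKₐ(p-BrC₆H₄SO₃H) ≈ -2.8
(CH₃)₃C–OC(O)CF₃ loses CF₃COO⁻: pKₐ(CF₃COOH) ≈ 0.2
(CH₃)₃C–OC(O)C₆H₄NO₂ loses p-O₂N–C₆H₄–COO⁻: pKₐ(p-nitrobenzoic acid) ≈ 3.4
(CH₃)₃C–OC₆H₄NO₂ loses p-O₂N–C₆H₄–O⁻: pKₐ(p-nitrophenol) ≈ 7.2

(CH₃)₃C–N₂⁺ > (CH₃)₃C–OBs > (CH₃)₃C–OC(O)CF₃ > (CH₃)₃C–OC(O)C₆H₄NO₂ > (CH₃)₃C–OC₆H₄NO₂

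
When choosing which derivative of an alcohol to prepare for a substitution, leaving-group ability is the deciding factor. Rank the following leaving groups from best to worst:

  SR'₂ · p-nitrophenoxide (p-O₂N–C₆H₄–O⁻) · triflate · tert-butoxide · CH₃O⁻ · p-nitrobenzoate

triflate: pKₐ(CF₃SO₃H (triflic acid)) ≈ -14 — charge spread over three oxygens and a CF₃ group; the premier leaving group in synthesis
SR'₂: pKₐ(R'₂SH⁺) ≈ -7
p-nitrobenzoate: pKₐ(p-nitrobenzoic acid) ≈ 3.4 — electron-withdrawing nitro group stabilises the carboxylate
p-nitrophenoxide (p-O₂N–C₆H₄–O⁻): pKₐ(p-nitrophenol) ≈ 7.2 — nitro group delocalises the charge; the classic chromogenic LG
CH₃O⁻: pKₐ(CH₃OH) ≈ 15.5 — strong base; alkoxides do not leave unassisted
tert-butoxide: pKₐ(t-BuOH) ≈ 18

triflate > SR'₂ > p-nitrobenzoate > p-nitrophenoxide (p-O₂N–C₆H₄–O⁻) > CH₃O⁻ > tert-butoxide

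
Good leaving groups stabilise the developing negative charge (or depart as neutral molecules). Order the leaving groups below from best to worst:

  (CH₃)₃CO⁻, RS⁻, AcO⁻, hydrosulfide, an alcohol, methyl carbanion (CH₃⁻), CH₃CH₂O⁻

Rank by basicity of the departing species: weakest base leaves most easily.
an alcohol: pKₐ(R'OH₂⁺) ≈ -2.4
AcO⁻: pKₐ(CH₃COOH) ≈ 4.8
hydrosulfide: pKₐ(H₂S) ≈ 7 — larger and more polarisable than the oxygen analogue
RS⁻: pKₐ(RSH (a thiol)) ≈ 10.5 — moderately basic; rarely leaves without activation
CH₃CH₂O⁻: pKₐ(CH₃CH₂OH) ≈ 16
(CH₃)₃CO⁻: pKₐ(t-BuOH) ≈ 18 — bulky, strongly basic alkoxide
methyl carbanion (CH₃⁻): pKₐ(CH₄) ≈ 48 — unstabilised carbanion; the worst conceivable leaving group

an alcohol > AcO⁻ > hydrosulfide > RS⁻ > CH₃CH₂O⁻ > (CH₃)₃CO⁻ > methyl carbanion (CH₃⁻)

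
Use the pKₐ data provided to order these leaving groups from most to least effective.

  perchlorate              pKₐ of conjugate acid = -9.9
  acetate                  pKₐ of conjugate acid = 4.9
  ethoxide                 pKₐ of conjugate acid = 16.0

Lower conjugate-acid pKₐ ⇒ weaker base ⇒ better leaving group.
Sorting by the given values: perchlorate (-9.9), acetate (4.9), ethoxide (16.0).

perchlorate > acetate > ethoxide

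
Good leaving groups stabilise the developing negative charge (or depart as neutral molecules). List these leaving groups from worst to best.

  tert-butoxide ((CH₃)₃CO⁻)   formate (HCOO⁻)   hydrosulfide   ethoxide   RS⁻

tert-butoxide ((CH₃)₃CO⁻) < ethoxide < RS⁻ < hydrosulfide < formate (HCOO⁻)

The more stable X⁻ (or X) is on its own — i.e. the weaker a base it is — the better a leaving group it makes.
formate (HCOO⁻): pKₐ(HCOOH) ≈ 3.8
hydrosulfide: pKₐ(H₂S) ≈ 7
RS⁻: pKₐ(RSH (a thiol)) ≈ 10.5
ethoxide: pKₐ(CH₃CH₂OH) ≈ 16
tert-butoxide ((CH₃)₃CO⁻): pKₐ(t-BuOH) ≈ 18
The question asks for worst first, so the sequence is read in increasing leaving-group ability.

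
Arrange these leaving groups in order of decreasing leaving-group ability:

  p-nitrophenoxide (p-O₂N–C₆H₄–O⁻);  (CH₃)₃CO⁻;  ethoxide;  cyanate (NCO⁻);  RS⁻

The more stable X⁻ (or X) is on its own — i.e. the weaker a base it is — the better a leaving group it makes.
cyanate (NCO⁻): pKₐ(HOCN) ≈ 3.5 — resonance between N and O
p-nitrophenoxide (p-O₂N–C₆H₄–O⁻): pKₐ(p-nitrophenol) ≈ 7.2
RS⁻: pKₐ(RSH (a thiol)) ≈ 10.5 — moderately basic; rarely leaves without activation
ethoxide: pKₐ(CH₃CH₂OH) ≈ 16
(CH₃)₃CO⁻: pKₐ(t-BuOH) ≈ 18

cyanate (NCO⁻) > p-nitrophenoxide (p-O₂N–C₆H₄–O⁻) > RS⁻ > ethoxide > (CH₃)₃CO⁻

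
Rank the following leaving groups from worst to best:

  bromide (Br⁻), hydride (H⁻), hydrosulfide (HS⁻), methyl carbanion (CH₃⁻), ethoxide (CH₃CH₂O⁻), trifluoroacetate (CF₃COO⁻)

methyl carbanion (CH₃⁻) < hydride (H⁻) < ethoxide (CH₃CH₂O⁻) < hydrosulfide (HS⁻) < trifluoroacetate (CF₃COO⁻) < bromide (Br⁻)

bromide (Br⁻): pKₐ(HBr) ≈ -9
trifluoroacetate (CF₃COO⁻): pKₐ(CF₃COOH) ≈ 0.2
hydrosulfide (HS⁻): pKₐ(H₂S) ≈ 7
ethoxide (CH₃CH₂O⁻): pKₐ(CH₃CH₂OH) ≈ 16
hydride (H⁻): pKₐ(H₂) ≈ 36
methyl carbanion (CH₃⁻): pKₐ(CH₄) ≈ 48 — unstabilised carbanion; the worst conceivable leaving group
The question asks for worst first, so the sequence is read in increasing leaving-group ability.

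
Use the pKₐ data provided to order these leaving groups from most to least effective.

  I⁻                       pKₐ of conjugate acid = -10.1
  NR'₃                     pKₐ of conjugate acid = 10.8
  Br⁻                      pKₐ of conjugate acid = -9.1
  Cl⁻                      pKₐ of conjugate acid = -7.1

Lower conjugate-acid pKₐ ⇒ weaker base ⇒ better leaving group.
Sorting by the given values: I⁻ (-10.1), Br⁻ (-9.1), Cl⁻ (-7.1), NR'₃ (10.8).

I⁻ > Br⁻ > Cl⁻ > NR'₃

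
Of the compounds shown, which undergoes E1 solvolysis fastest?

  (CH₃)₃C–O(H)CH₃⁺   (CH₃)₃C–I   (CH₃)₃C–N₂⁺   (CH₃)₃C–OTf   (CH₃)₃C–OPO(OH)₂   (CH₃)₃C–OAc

The skeletons are identical, so relative rate is governed entirely by leaving-group ability.
Leaving-group ability tracks the stability of the departed species; conjugate-acid pKₐ is the usual yardstick (lower pKₐ → better LG).
(CH₃)₃C–N₂⁺ loses N₂: no meaningful conjugate acid; N₂ departs as an exceptionally stable neutral molecule
(CH₃)₃C–OTf loses OTf⁻: pKₐ(CF₃SO₃H (triflic acid)) ≈ -14
(CH₃)₃C–I loses I⁻: pKₐ(HI) ≈ -10
(CH₃)₃C–O(H)CH₃⁺ loses R'OH: pKₐ(R'OH₂⁺) ≈ -2.4
(CH₃)₃C–OPO(OH)₂ loses H₂PO₄⁻: pKₐ(H₃PO₄) ≈ 2.1
(CH₃)₃C–OAc loses AcO⁻: pKₐ(CH₃COOH) ≈ 4.8

(CH₃)₃C–N₂⁺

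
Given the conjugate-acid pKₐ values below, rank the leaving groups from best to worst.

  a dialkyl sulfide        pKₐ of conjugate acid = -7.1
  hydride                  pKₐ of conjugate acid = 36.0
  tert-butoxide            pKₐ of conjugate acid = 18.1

a dialkyl sulfide > tert-butoxide > hydride

Lower conjugate-acid pKₐ ⇒ weaker base ⇒ better leaving group.
Sorting by the given values: a dialkyl sulfide (-7.1), tert-butoxide (18.1), hydride (36.0).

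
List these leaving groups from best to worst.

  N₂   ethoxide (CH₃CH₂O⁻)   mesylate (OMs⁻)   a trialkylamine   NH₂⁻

N₂: no meaningful conjugate acid; N₂ departs as an exceptionally stable neutral molecule
mesylate (OMs⁻): pKₐ(CH₃SO₃H (MsOH)) ≈ -1.9
a trialkylamine: pKₐ(R'₃NH⁺) ≈ 10.7
ethoxide (CH₃CH₂O⁻): pKₐ(CH₃CH₂OH) ≈ 16
NH₂⁻: pKₐ(NH₃) ≈ 38

N₂ > mesylate (OMs⁻) > a trialkylamine > ethoxide (CH₃CH₂O⁻) > NH₂⁻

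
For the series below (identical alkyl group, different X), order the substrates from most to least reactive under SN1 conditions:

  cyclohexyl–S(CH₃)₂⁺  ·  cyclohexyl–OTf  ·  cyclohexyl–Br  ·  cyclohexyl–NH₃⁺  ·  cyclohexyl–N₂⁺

cyclohexyl–N₂⁺ > cyclohexyl–OTf > cyclohexyl–Br > cyclohexyl–S(CH₃)₂⁺ > cyclohexyl–NH₃⁺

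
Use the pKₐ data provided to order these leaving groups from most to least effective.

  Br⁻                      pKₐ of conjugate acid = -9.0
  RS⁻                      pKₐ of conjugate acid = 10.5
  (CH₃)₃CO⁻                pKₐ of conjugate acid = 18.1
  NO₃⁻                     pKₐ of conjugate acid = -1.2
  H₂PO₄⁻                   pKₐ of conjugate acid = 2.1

Br⁻ > NO₃⁻ > H₂PO₄⁻ > RS⁻ > (CH₃)₃CO⁻

Lower conjugate-acid pKₐ ⇒ weaker base ⇒ better leaving group.
Sorting by the given values: Br⁻ (-9.0), NO₃⁻ (-1.2), H₂PO₄⁻ (2.1), RS⁻ (10.5), (CH₃)₃CO⁻ (18.1).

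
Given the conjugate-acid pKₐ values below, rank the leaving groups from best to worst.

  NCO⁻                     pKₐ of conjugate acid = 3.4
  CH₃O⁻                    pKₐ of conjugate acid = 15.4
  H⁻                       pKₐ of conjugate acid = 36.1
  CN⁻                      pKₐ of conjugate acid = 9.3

NCO⁻ > CN⁻ > CH₃O⁻ > H⁻

Lower conjugate-acid pKₐ ⇒ weaker base ⇒ better leaving group.
Sorting by the given values: NCO⁻ (3.4), CN⁻ (9.3), CH₃O⁻ (15.4), H⁻ (36.1).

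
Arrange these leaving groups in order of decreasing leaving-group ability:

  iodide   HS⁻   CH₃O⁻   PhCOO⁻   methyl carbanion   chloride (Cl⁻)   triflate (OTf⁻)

Rank by basicity of the departing species: weakest base leaves most easily.
triflate (OTf⁻): pKₐ(CF₃SO₃H (triflic acid)) ≈ -14
iodide: pKₐ(HI) ≈ -10
chloride (Cl⁻): pKₐ(HCl) ≈ -7 — moderately weak base
PhCOO⁻: pKₐ(C₆H₅COOH) ≈ 4.2 — aryl carboxylate
HS⁻: pKₐ(H₂S) ≈ 7 — larger and more polarisable than the oxygen analogue
CH₃O⁻: pKₐ(CH₃OH) ≈ 15.5
methyl carbanion: pKₐ(CH₄) ≈ 48

triflate (OTf⁻) > iodide > chloride (Cl⁻) > PhCOO⁻ > HS⁻ > CH₃O⁻ > methyl carbanion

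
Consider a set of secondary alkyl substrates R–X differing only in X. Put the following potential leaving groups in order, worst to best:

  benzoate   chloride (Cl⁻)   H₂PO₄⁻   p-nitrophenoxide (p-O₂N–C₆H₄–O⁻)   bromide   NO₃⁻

A good leaving group is a weak base: the lower the pKₐ of its conjugate acid, the more readily it departs.
bromide: pKₐ(HBr) ≈ -9
chloride (Cl⁻): pKₐ(HCl) ≈ -7 — moderately weak base
NO₃⁻: pKₐ(HNO₃) ≈ -1.3
H₂PO₄⁻: pKₐ(H₃PO₄) ≈ 2.1
benzoate: pKₐ(C₆H₅COOH) ≈ 4.2 — aryl carboxylate
p-nitrophenoxide (p-O₂N–C₆H₄–O⁻): pKₐ(p-nitrophenol) ≈ 7.2 — nitro group delocalises the charge; the classic chromogenic LG
Reversing gives the worst-to-best order requested.

p-nitrophenoxide (p-O₂N–C₆H₄–O⁻) < benzoate < H₂PO₄⁻ < NO₃⁻ < chloride (Cl⁻) < bromide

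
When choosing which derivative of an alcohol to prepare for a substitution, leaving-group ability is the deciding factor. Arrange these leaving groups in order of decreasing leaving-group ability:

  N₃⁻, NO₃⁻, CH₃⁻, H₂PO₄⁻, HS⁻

NO₃⁻ > H₂PO₄⁻ > N₃⁻ > HS⁻ > CH₃⁻

Rank by basicity of the departing species: weakest base leaves most easily.
NO₃⁻: pKₐ(HNO₃) ≈ -1.3
H₂PO₄⁻: pKₐ(H₃PO₄) ≈ 2.1 — moderate base; biological leaving group after further activation
N₃⁻: pKₐ(HN₃) ≈ 4.7 — linear, resonance-stabilised
HS⁻: pKₐ(H₂S) ≈ 7 — larger and more polarisable than the oxygen analogue
CH₃⁻: pKₐ(CH₄) ≈ 48 — unstabilised carbanion; the worst conceivable leaving group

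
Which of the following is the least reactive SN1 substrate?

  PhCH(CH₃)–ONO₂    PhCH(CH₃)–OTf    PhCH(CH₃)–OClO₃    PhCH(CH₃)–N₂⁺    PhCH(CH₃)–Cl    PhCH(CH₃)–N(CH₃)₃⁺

Identical carbon frameworks mean the comparison reduces to leaving-group quality.
A good leaving group is a weak base: the lower the pKₐ of its conjugate acid, the more readily it departs.
PhCH(CH₃)–N₂⁺ loses N₂: no meaningful conjugate acid; N₂ departs as an exceptionally stable neutral molecule
PhCH(CH₃)–OTf loses OTf⁻: pKₐ(CF₃SO₃H (triflic acid)) ≈ -14
PhCH(CH₃)–OClO₃ loses ClO₄⁻: pKₐ(HClO₄) ≈ -10
PhCH(CH₃)–Cl loses Cl⁻: pKₐ(HCl) ≈ -7
PhCH(CH₃)–ONO₂ loses NO₃⁻: pKₐ(HNO₃) ≈ -1.3
PhCH(CH₃)–N(CH₃)₃⁺ loses NR'₃: pKₐ(R'₃NH⁺) ≈ 10.7

PhCH(CH₃)–N(CH₃)₃⁺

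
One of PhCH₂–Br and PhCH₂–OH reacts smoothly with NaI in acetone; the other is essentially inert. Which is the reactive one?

PhCH₂–Br

From PhCH₂–OH the departing group would be OH⁻ (pKₐ(H₂O) ≈ 15.7). Strong base; essentially never leaves without prior activation.
From PhCH₂–Br the leaving group is Br⁻ (pKₐ(HBr) ≈ -9). Weak base; good leaving group.
(In practice PhCH₂–Br is made from PhCH₂–OH by treatment with PBr₃, replacing the hydroxyl with bromide.)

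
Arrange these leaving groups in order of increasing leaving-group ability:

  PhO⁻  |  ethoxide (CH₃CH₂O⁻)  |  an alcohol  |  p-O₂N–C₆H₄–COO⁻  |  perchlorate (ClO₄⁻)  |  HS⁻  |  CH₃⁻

Rank by basicity of the departing species: weakest base leaves most easily.
perchlorate (ClO₄⁻): pKₐ(HClO₄) ≈ -10
an alcohol: pKₐ(R'OH₂⁺) ≈ -2.4
p-O₂N–C₆H₄–COO⁻: pKₐ(p-nitrobenzoic acid) ≈ 3.4
HS⁻: pKₐ(H₂S) ≈ 7
PhO⁻: pKₐ(C₆H₅OH (phenol)) ≈ 10
ethoxide (CH₃CH₂O⁻): pKₐ(CH₃CH₂OH) ≈ 16
CH₃⁻: pKₐ(CH₄) ≈ 48
The question asks for worst first, so the sequence is read in increasing leaving-group ability.

CH₃⁻ < ethoxide (CH₃CH₂O⁻) < PhO⁻ < HS⁻ < p-O₂N–C₆H₄–COO⁻ < an alcohol < perchlorate (ClO₄⁻)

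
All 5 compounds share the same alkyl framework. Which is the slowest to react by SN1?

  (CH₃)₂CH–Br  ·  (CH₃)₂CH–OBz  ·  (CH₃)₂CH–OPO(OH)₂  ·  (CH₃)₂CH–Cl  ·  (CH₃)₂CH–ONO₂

(CH₃)₂CH–OBz

Same R in every case — rank the leaving groups.
Leaving-group ability tracks the stability of the departed species; conjugate-acid pKₐ is the usual yardstick (lower pKₐ → better LG).
(CH₃)₂CH–Br loses Br⁻: pKₐ(HBr) ≈ -9
(CH₃)₂CH–Cl loses Cl⁻: pKₐ(HCl) ≈ -7
(CH₃)₂CH–ONO₂ loses NO₃⁻: pKₐ(HNO₃) ≈ -1.3
(CH₃)₂CH–OPO(OH)₂ loses H₂PO₄⁻: pKₐ(H₃PO₄) ≈ 2.1
(CH₃)₂CH–OBz loses PhCOO⁻: pKₐ(C₆H₅COOH) ≈ 4.2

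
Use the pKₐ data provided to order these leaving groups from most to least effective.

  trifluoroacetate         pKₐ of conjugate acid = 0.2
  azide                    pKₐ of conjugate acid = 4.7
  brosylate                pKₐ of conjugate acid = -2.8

brosylate > trifluoroacetate > azide

Lower conjugate-acid pKₐ ⇒ weaker base ⇒ better leaving group.
Sorting by the given values: brosylate (-2.8), trifluoroacetate (0.2), azide (4.7).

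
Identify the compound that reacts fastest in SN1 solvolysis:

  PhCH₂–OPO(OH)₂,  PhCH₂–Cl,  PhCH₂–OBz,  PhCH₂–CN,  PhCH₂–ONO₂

The skeletons are identical, so relative rate is governed entirely by leaving-group ability.
Leaving-group ability tracks the stability of the departed species; conjugate-acid pKₐ is the usual yardstick (lower pKₐ → better LG).
PhCH₂–Cl loses Cl⁻: pKₐ(HCl) ≈ -7
PhCH₂–ONO₂ loses NO₃⁻: pKₐ(HNO₃) ≈ -1.3
PhCH₂–OPO(OH)₂ loses H₂PO₄⁻: pKₐ(H₃PO₄) ≈ 2.1
PhCH₂–OBz loses PhCOO⁻: pKₐ(C₆H₅COOH) ≈ 4.2
PhCH₂–CN loses CN⁻: pKₐ(HCN) ≈ 9.2

PhCH₂–Cl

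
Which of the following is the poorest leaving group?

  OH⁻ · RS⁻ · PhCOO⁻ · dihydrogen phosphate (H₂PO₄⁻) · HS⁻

The more stable X⁻ (or X) is on its own — i.e. the weaker a base it is — the better a leaving group it makes.
dihydrogen phosphate (H₂PO₄⁻): pKₐ(H₃PO₄) ≈ 2.1
PhCOO⁻: pKₐ(C₆H₅COOH) ≈ 4.2
HS⁻: pKₐ(H₂S) ≈ 7
RS⁻: pKₐ(RSH (a thiol)) ≈ 10.5
OH⁻: pKₐ(H₂O) ≈ 15.7

OH⁻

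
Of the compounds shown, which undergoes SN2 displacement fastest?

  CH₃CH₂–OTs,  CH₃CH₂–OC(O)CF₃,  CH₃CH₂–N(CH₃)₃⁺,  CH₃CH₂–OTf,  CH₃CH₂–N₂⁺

Same R in every case — rank the leaving groups.
Leaving-group ability tracks the stability of the departed species; conjugate-acid pKₐ is the usual yardstick (lower pKₐ → better LG).
CH₃CH₂–N₂⁺ loses N₂: no meaningful conjugate acid; N₂ departs as an exceptionally stable neutral molecule
CH₃CH₂–OTf loses OTf⁻: pKₐ(CF₃SO₃H (triflic acid)) ≈ -14
CH₃CH₂–OTs loses OTs⁻: pKₐ(p-CH₃C₆H₄SO₃H (TsOH)) ≈ -2.8
CH₃CH₂–OC(O)CF₃ loses CF₃COO⁻: pKₐ(CF₃COOH) ≈ 0.2
CH₃CH₂–N(CH₃)₃⁺ loses NR'₃: pKₐ(R'₃NH⁺) ≈ 10.7

CH₃CH₂–N₂⁺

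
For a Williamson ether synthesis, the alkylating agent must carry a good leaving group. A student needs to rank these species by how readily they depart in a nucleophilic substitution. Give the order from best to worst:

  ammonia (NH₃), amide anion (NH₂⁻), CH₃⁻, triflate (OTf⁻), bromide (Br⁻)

triflate (OTf⁻) > bromide (Br⁻) > ammonia (NH₃) > amide anion (NH₂⁻) > CH₃⁻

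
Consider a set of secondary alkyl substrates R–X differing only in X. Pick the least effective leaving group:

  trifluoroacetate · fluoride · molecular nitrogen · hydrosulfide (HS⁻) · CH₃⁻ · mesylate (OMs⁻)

CH₃⁻

molecular nitrogen: no meaningful conjugate acid; N₂ departs as an exceptionally stable neutral molecule
mesylate (OMs⁻): pKₐ(CH₃SO₃H (MsOH)) ≈ -1.9
trifluoroacetate: pKₐ(CF₃COOH) ≈ 0.2
fluoride: pKₐ(HF) ≈ 3.2
hydrosulfide (HS⁻): pKₐ(H₂S) ≈ 7
CH₃⁻: pKₐ(CH₄) ≈ 48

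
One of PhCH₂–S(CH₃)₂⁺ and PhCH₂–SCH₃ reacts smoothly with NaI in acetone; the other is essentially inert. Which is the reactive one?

PhCH₂–S(CH₃)₂⁺

From PhCH₂–SCH₃ the departing group would be RS⁻ (pKₐ(RSH (a thiol)) ≈ 10.5). Moderately basic; rarely leaves without activation.
From PhCH₂–S(CH₃)₂⁺ the leaving group is SR'₂ (pKₐ(R'₂SH⁺) ≈ -7). Neutral; leaves from a sulfonium salt (R–SR'₂⁺).
(In practice PhCH₂–S(CH₃)₂⁺ is made from PhCH₂–SCH₃ by S-methylation with CH₃I, allowing neutral dimethyl sulfide, rather than methanethiolate, to depart.)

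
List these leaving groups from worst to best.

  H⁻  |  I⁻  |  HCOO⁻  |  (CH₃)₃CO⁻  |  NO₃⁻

I⁻: pKₐ(HI) ≈ -10
NO₃⁻: pKₐ(HNO₃) ≈ -1.3
HCOO⁻: pKₐ(HCOOH) ≈ 3.8
(CH₃)₃CO⁻: pKₐ(t-BuOH) ≈ 18
H⁻: pKₐ(H₂) ≈ 36
Listed from poorest to best leaving group as asked.

H⁻ < (CH₃)₃CO⁻ < HCOO⁻ < NO₃⁻ < I⁻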